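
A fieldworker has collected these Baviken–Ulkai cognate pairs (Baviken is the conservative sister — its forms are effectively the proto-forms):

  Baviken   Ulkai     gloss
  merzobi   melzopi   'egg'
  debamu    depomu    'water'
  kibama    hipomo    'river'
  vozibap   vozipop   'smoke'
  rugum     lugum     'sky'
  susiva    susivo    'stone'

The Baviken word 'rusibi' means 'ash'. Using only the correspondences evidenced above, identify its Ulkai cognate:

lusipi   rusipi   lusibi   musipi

rugum ~ lugum — Baviken r corresponds to Ulkai l word-initially before a back vowel.
merzobi ~ melzopi — Baviken b corresponds to Ulkai p between vowels (before a front vowel).
Applying these to Baviken 'rusibi':
  rusibi → lusibi   (r→l word-initially before a back vowel)
  lusibi → lusipi   (b→p between vowels (before a front vowel))
So the Ulkai cognate is 'lusipi'.

lusipi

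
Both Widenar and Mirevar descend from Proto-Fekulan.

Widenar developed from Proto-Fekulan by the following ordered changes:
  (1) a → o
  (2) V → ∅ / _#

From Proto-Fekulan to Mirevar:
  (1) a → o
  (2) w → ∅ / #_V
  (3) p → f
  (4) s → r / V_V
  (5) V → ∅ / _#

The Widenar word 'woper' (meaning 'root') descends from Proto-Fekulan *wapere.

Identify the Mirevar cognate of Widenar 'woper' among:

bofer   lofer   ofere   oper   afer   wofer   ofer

ofer

Mirevar: *wapere
  wapere → wopere   [vowel merger]
  wopere → opere   [glide loss]
  opere → ofere   [unconditioned shift]
  ofere (rule 4 does not apply)
  ofere → ofer   [apocope]
  giving Mirevar ofer.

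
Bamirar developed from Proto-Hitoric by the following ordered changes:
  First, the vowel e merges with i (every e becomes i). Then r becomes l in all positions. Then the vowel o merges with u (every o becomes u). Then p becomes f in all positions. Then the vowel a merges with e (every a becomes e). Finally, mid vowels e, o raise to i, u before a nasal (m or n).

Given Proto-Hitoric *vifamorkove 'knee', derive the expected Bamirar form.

vifimulkuvi

Bamirar: *vifamorkove
  vifamorkove → vifamorkovi   [vowel merger]
  vifamorkovi → vifamolkovi   [unconditioned shift]
  vifamolkovi → vifamulkuvi   [vowel merger]
  vifamulkuvi (rule 4 does not apply)
  vifamulkuvi → vifemulkuvi   [vowel merger]
  vifemulkuvi → vifimulkuvi   [pre-nasal raising]
  giving Bamirar vifimulkuvi.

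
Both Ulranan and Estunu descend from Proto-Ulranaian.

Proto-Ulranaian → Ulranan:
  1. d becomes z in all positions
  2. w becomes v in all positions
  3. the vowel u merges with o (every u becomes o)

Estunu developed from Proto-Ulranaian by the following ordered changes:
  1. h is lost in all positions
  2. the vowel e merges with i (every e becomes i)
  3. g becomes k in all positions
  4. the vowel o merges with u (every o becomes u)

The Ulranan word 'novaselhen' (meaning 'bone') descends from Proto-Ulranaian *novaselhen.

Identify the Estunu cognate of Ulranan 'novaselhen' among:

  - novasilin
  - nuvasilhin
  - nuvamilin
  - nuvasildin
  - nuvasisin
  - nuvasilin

Estunu: start from *novaselhen.
  rule 1 (h-loss): novaselhen → novaselen
  rule 2 (vowel merger): novaselen → novasilin
  rule 3: no change — novasilin
  rule 4 (vowel merger): novasilin → nuvasilin
  ⇒ Estunu nuvasilin
Among the options, 'nuvasilin' alone shows every Estunu change applied in order.

nuvasilin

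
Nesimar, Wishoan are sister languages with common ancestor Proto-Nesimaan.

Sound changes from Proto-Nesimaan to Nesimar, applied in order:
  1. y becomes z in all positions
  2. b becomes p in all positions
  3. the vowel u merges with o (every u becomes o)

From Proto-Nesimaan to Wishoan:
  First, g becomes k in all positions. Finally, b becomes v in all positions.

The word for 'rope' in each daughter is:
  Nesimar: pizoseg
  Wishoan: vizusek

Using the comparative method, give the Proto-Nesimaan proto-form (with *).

*bizuseg

Position 4: Nesimar has o, Wishoan has u. Wishoan preserves u here (none of its changes turn any other segment into u), so the proto-segment is *u.
Position 7: Nesimar has g, Wishoan has k. Nesimar preserves g here (none of its changes turn any other segment into g), so the proto-segment is *g.
Position 1: Nesimar has p, Wishoan has v. Taking the neighbouring segments as reconstructed: Nesimar p could go back to *p or *b; Wishoan v could go back to *b or *v — the one source consistent with every daughter is *b.
Continuing position by position gives *bizuseg; check it forward:
Nesimar: *bizuseg
  bizuseg (rule 1 does not apply)
  bizuseg → pizuseg   [unconditioned shift]
  pizuseg → pizoseg   [vowel merger]
  giving Nesimar pizoseg.
Wishoan: *bizuseg > bizusek > vizusek  (by unconditioned shift, unconditioned shift)
Only *bizuseg yields all of Nesimar pizoseg, Wishoan vizusek.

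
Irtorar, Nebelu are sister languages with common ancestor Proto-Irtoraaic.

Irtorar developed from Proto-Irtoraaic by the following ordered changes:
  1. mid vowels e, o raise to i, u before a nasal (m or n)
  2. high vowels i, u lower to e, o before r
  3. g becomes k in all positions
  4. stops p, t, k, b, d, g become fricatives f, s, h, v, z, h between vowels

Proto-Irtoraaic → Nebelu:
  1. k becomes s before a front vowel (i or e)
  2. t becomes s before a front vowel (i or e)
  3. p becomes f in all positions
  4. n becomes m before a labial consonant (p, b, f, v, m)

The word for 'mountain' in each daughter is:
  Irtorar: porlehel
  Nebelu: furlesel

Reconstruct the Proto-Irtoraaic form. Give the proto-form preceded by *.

*purlekel

Position 6: Irtorar has h, Nebelu has s. Taking the neighbouring segments as reconstructed: Irtorar h could go back to *k or *g or *h; Nebelu s could go back to *t or *k or *s — the one source consistent with every daughter is *k.
Position 1: Irtorar has p, Nebelu has f. Irtorar preserves p here (none of its changes turn any other segment into p), so the proto-segment is *p.
This points to *purlekel. Verify forward in each daughter:
Irtorar: *purlekel > porlekel > porlehel  (by pre-rhotic lowering, intervocalic lenition)
Nebelu: start from *purlekel.
  rule 1 (palatalisation): purlekel → purlesel
  rule 2: no change — purlesel
  rule 3 (unconditioned shift): purlesel → furlesel
  rule 4: no change — furlesel
  ⇒ Nebelu furlesel
*purlekel is the unique common source.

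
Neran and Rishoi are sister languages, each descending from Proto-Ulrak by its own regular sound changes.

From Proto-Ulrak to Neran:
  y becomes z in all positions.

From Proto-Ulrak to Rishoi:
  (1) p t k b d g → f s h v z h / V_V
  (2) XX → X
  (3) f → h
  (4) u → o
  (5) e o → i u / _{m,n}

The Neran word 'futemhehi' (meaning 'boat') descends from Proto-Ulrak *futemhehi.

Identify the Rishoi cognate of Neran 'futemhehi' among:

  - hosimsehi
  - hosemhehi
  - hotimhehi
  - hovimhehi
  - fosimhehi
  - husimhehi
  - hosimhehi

hosimhehi

Rishoi: *futemhehi
  futemhehi → fusemhehi   [intervocalic lenition]
  fusemhehi (rule 2 does not apply)
  fusemhehi → husemhehi   [unconditioned shift]
  husemhehi → hosemhehi   [vowel merger]
  hosemhehi → hosimhehi   [pre-nasal raising]
  giving Rishoi hosimhehi.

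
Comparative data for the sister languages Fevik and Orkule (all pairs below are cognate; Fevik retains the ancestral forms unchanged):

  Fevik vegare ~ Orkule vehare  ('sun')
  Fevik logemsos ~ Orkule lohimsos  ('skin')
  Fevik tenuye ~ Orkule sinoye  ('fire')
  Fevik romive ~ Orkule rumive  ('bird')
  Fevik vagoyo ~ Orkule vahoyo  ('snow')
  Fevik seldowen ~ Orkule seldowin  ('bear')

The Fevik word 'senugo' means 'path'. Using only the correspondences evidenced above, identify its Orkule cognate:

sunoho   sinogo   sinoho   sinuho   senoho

sinoho

tenuye ~ sinoye, seldowen ~ seldowin — Fevik e corresponds to Orkule i after a consonant, before a nasal.
tenuye ~ sinoye — Fevik u corresponds to Orkule o after a consonant, before a consonant other than r, m, n, p, b, f, v.
vagoyo ~ vahoyo — Fevik g corresponds to Orkule h between vowels (before a back vowel).
Applying these to Fevik 'senugo':
  senugo → sinugo   (e→i after a consonant, before a nasal)
  sinugo → sinogo   (u→o after a consonant, before a consonant other than r, m, n, p, b, f, v)
  sinogo → sinoho   (g→h between vowels (before a back vowel))
So the Orkule cognate is 'sinoho'.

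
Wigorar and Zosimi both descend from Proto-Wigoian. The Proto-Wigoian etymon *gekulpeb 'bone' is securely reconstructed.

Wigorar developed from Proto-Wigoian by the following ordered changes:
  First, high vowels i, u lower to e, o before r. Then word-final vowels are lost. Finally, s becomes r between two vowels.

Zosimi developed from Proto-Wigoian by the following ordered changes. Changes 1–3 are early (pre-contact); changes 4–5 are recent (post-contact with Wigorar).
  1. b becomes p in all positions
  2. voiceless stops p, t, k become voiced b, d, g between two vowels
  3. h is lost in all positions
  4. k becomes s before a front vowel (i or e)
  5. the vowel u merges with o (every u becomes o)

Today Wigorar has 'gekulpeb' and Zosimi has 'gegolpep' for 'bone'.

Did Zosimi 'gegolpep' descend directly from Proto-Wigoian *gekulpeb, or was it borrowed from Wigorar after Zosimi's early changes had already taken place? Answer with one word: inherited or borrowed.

inherited

If inherited, *gekulpeb would pass through all of Zosimi's changes:
Zosimi: *gekulpeb > gekulpep > gegulpep > gegolpep  (by unconditioned shift, intervocalic voicing, vowel merger)
If borrowed from Wigorar 'gekulpeb' after the early changes, it would undergo only the recent ones:
  rule 4 (palatalisation): no change (gekulpeb)
  rule 5 (vowel merger): gekulpeb → gekolpeb
  ⇒ as a loan: gekolpeb
Zosimi 'gegolpep' matches the inherited outcome exactly, so it is an inherited cognate, not a loan.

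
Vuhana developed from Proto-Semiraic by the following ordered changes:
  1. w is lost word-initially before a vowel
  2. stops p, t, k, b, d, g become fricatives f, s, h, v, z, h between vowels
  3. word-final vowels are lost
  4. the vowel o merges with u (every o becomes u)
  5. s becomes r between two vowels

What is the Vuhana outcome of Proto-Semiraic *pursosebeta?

Vuhana: *pursosebeta > pursosevesa > pursoseves > pursuseves > pursureves  (by intervocalic lenition, apocope, vowel merger, rhotacism)

pursureves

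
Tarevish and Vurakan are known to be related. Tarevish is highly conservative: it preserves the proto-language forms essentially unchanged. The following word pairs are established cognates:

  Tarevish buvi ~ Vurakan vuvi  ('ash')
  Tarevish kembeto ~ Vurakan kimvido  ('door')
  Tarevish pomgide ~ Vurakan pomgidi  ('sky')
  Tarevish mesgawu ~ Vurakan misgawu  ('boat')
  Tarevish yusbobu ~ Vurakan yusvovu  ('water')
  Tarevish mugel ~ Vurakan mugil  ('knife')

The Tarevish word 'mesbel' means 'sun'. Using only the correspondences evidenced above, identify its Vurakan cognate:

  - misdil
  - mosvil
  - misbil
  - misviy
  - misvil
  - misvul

misvil

kembeto ~ kimvido, mesgawu ~ misgawu — Tarevish e corresponds to Vurakan i after a consonant, before a consonant other than r, m, n, p, b, f, v.
kembeto ~ kimvido — Tarevish b corresponds to Vurakan v after a consonant, before a front vowel.
Applying these to Tarevish 'mesbel':
  mesbel → misbel   (e→i after a consonant, before a consonant other than r, m, n, p, b, f, v)
  misbel → misvel   (b→v after a consonant, before a front vowel)
  misvel → misvil   (e→i after a consonant, before a consonant other than r, m, n, p, b, f, v)
So the Vurakan cognate is 'misvil'.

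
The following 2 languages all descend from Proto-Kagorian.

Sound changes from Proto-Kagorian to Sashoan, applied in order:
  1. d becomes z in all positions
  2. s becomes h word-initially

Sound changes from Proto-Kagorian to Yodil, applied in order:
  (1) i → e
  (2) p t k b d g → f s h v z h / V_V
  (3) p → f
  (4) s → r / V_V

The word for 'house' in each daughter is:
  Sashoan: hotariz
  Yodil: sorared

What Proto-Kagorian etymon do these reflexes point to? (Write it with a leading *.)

*sotarid

Position 3: Sashoan has t, Yodil has r. Sashoan preserves t here (none of its changes turn any other segment into t), so the proto-segment is *t.
Position 7: Sashoan has z, Yodil has d. Yodil preserves d here (none of its changes turn any other segment into d), so the proto-segment is *d.
Continuing position by position gives *sotarid; check it forward:
Sashoan: *sotarid > sotariz > hotariz  (by unconditioned shift, debuccalisation)
Yodil: *sotarid
  sotarid → sotared   [vowel merger]
  sotared → sosared   [intervocalic lenition]
  sosared (rule 3 does not apply)
  sosared → sorared   [rhotacism]
  giving Yodil sorared.
Only *sotarid yields all of Sashoan hotariz, Yodil sorared.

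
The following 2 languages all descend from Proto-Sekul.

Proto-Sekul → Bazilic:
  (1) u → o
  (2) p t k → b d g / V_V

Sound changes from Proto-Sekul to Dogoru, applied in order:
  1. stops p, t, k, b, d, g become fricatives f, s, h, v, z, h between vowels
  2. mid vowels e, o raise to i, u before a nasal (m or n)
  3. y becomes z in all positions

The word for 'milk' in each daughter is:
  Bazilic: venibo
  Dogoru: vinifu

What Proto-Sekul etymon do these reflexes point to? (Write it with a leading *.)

*venipu

Position 5: Bazilic has b, Dogoru has f. Taking the neighbouring segments as reconstructed: Bazilic b could go back to *p or *b; Dogoru f could go back to *p or *f — the one source consistent with every daughter is *p.
Position 2: Bazilic has e, Dogoru has i. Bazilic preserves e here (none of its changes turn any other segment into e), so the proto-segment is *e.
This points to *venipu. Verify forward in each daughter:
Bazilic: *venipu > venipo > venibo  (by vowel merger, intervocalic voicing)
Dogoru: start from *venipu.
  rule 1 (intervocalic lenition): venipu → venifu
  rule 2 (pre-nasal raising): venifu → vinifu
  rule 3: no change — vinifu
  ⇒ Dogoru vinifu
Only *venipu yields all of Bazilic venibo, Dogoru vinifu.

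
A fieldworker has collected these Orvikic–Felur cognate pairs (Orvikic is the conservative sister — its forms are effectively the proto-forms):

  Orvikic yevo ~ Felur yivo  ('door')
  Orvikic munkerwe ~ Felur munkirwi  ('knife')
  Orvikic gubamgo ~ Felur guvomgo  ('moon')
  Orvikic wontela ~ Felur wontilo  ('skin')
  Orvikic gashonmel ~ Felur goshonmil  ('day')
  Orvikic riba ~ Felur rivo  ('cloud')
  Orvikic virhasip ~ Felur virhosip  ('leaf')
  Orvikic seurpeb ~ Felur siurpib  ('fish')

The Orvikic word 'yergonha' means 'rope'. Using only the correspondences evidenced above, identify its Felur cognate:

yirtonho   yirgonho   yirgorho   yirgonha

yirgonho

munkerwe ~ munkirwi — Orvikic e corresponds to Felur i after a consonant, before r.
wontela ~ wontilo, riba ~ rivo — Orvikic a corresponds to Felur o word-finally.
Applying these to Orvikic 'yergonha':
  yergonha → yirgonha   (e→i after a consonant, before r)
  yirgonha → yirgonho   (a→o word-finally)
So the Felur cognate is 'yirgonho'.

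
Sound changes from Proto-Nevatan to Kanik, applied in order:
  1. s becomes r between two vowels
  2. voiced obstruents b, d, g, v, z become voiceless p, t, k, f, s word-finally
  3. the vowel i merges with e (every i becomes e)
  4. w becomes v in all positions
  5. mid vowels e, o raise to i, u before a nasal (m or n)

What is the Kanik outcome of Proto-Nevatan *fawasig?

Kanik: *fawasig > fawarig > fawarik > fawarek > favarek  (by rhotacism, final devoicing, vowel merger, unconditioned shift)

favarek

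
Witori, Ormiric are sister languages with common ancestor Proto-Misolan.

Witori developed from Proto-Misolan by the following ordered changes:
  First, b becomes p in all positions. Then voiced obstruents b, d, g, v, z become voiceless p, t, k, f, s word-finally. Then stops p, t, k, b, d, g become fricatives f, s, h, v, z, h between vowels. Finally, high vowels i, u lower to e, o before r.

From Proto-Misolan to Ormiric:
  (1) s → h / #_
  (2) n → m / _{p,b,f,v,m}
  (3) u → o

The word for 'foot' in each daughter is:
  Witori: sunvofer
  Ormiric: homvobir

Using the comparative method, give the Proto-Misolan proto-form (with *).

*sunvobir

Position 1: Witori has s, Ormiric has h. Taking the neighbouring segments as reconstructed: Witori s can only go back to *s; Ormiric h could go back to *s or *h — the one source consistent with every daughter is *s.
Position 6: Witori has f, Ormiric has b. Ormiric preserves b here (none of its changes turn any other segment into b), so the proto-segment is *b.
Position 7: Witori has e, Ormiric has i. Ormiric preserves i here (none of its changes turn any other segment into i), so the proto-segment is *i.
Continuing position by position gives *sunvobir; check it forward:
Witori: *sunvobir > sunvopir > sunvofir > sunvofer  (by unconditioned shift, intervocalic lenition, pre-rhotic lowering)
Ormiric: start from *sunvobir.
  rule 1 (debuccalisation): sunvobir → hunvobir
  rule 2 (nasal place assimilation): hunvobir → humvobir
  rule 3 (vowel merger): humvobir → homvobir
  ⇒ Ormiric homvobir
Only *sunvobir yields all of Witori sunvofer, Ormiric homvobir.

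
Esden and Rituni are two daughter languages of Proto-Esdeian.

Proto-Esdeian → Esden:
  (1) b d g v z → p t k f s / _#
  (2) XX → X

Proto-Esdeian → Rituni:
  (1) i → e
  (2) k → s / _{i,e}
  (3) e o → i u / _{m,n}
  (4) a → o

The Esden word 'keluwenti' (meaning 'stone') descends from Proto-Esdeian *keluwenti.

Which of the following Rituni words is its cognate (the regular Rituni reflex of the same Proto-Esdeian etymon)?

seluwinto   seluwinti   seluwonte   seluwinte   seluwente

Rituni: start from *keluwenti.
  rule 1 (vowel merger): keluwenti → keluwente
  rule 2 (palatalisation): keluwente → seluwente
  rule 3 (pre-nasal raising): seluwente → seluwinte
  rule 4: no change — seluwinte
  ⇒ Rituni seluwinte
The other candidates each miss or misapply at least one Rituni change.

seluwinte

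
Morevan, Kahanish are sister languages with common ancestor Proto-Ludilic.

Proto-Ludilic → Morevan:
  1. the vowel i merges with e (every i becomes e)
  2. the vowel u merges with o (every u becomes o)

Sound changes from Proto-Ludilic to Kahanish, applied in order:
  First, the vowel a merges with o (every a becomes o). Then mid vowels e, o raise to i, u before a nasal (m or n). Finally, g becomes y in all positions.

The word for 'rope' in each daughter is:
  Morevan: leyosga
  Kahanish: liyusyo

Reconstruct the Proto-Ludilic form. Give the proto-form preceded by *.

Position 2: Morevan has e, Kahanish has i. Taking the neighbouring segments as reconstructed: Morevan e could go back to *e or *i; Kahanish i can only go back to *i — the one source consistent with every daughter is *i.
Position 4: Morevan has o, Kahanish has u. Taking the neighbouring segments as reconstructed: Morevan o could go back to *o or *u; Kahanish u can only go back to *u — the one source consistent with every daughter is *u.
Verify the candidate proto-form against each daughter:
Morevan: *liyusga
  liyusga → leyusga   [vowel merger]
  leyusga → leyosga   [vowel merger]
  giving Morevan leyosga.
Kahanish: *liyusga
  liyusga → liyusgo   [vowel merger]
  liyusgo (rule 2 does not apply)
  liyusgo → liyusyo   [unconditioned shift]
  giving Kahanish liyusyo.
Only *liyusga yields all of Morevan leyosga, Kahanish liyusyo.

*liyusga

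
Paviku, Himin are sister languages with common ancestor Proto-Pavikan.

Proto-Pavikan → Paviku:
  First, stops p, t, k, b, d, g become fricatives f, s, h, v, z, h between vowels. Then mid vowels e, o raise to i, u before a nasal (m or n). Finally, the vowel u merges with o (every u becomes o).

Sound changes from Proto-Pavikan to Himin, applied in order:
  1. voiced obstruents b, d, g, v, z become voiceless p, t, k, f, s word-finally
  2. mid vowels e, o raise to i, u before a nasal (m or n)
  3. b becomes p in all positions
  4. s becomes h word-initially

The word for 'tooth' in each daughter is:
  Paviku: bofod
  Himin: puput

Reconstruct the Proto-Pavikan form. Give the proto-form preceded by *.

*bupud

Position 3: Paviku has f, Himin has p. Taking the neighbouring segments as reconstructed: Paviku f could go back to *p or *f; Himin p could go back to *p or *b — the one source consistent with every daughter is *p.
Position 1: Paviku has b, Himin has p. Paviku preserves b here (none of its changes turn any other segment into b), so the proto-segment is *b.
Position 2: Paviku has o, Himin has u. Taking the neighbouring segments as reconstructed: Paviku o could go back to *o or *u; Himin u can only go back to *u — the one source consistent with every daughter is *u.
Verify the candidate proto-form against each daughter:
Paviku: *bupud
  bupud → bufud   [intervocalic lenition]
  bufud (rule 2 does not apply)
  bufud → bofod   [vowel merger]
  giving Paviku bofod.
Himin: start from *bupud.
  rule 1 (final devoicing): bupud → buput
  rule 2: no change — buput
  rule 3 (unconditioned shift): buput → puput
  rule 4: no change — puput
  ⇒ Himin puput
No other proto-form is consistent with every reflex, so the reconstruction is *bupud.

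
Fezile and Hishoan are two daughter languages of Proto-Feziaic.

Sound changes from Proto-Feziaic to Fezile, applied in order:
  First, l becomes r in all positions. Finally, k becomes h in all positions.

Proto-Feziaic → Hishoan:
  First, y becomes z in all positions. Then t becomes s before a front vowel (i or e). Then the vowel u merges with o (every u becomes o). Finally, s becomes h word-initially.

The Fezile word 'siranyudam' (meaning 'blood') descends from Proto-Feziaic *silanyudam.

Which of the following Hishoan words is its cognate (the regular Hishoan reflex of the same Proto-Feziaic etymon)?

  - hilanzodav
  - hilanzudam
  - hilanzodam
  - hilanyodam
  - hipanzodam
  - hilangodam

Hishoan: *silanyudam > silanzudam > silanzodam > hilanzodam  (by unconditioned shift, vowel merger, debuccalisation)

hilanzodam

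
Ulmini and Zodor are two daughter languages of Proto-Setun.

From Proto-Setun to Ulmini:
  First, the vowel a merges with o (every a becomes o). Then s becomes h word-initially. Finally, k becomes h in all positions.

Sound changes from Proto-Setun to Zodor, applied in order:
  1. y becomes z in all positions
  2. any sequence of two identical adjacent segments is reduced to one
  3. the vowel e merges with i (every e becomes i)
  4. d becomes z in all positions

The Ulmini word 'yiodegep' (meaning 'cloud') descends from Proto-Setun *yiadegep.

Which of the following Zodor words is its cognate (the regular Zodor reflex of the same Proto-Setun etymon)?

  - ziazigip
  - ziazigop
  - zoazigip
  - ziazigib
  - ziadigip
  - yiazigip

Zodor: *yiadegep > ziadegep > ziadigip > ziazigip  (by unconditioned shift, vowel merger, unconditioned shift)
Only 'ziazigip' matches the regular Zodor development of *yiadegep.

ziazigip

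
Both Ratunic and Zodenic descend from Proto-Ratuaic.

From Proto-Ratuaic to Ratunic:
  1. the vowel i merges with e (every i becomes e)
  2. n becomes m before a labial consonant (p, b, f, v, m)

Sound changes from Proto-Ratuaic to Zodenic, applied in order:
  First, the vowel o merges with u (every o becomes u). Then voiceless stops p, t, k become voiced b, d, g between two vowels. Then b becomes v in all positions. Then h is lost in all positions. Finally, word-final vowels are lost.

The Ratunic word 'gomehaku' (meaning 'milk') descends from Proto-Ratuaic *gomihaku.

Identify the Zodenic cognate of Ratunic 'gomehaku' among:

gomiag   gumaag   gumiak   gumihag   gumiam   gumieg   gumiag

gumiag

Zodenic: start from *gomihaku.
  rule 1 (vowel merger): gomihaku → gumihaku
  rule 2 (intervocalic voicing): gumihaku → gumihagu
  rule 3: no change — gumihagu
  rule 4 (h-loss): gumihagu → gumiagu
  rule 5 (apocope): gumiagu → gumiag
  ⇒ Zodenic gumiag
Only 'gumiag' matches the regular Zodenic development of *gomihaku.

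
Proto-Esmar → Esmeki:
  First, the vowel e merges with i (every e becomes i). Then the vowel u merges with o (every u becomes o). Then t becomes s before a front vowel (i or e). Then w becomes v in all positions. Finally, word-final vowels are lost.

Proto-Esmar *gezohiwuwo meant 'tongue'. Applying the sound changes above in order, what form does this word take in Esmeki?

gizohivov

Esmeki: start from *gezohiwuwo.
  rule 1 (vowel merger): gezohiwuwo → gizohiwuwo
  rule 2 (vowel merger): gizohiwuwo → gizohiwowo
  rule 3: no change — gizohiwowo
  rule 4 (unconditioned shift): gizohiwowo → gizohivovo
  rule 5 (apocope): gizohivovo → gizohivov
  ⇒ Esmeki gizohivov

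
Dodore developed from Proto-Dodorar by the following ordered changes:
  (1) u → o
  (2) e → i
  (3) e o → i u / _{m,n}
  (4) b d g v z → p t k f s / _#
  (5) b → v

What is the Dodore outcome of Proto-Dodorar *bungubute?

vungovoti

Dodore: start from *bungubute.
  rule 1 (vowel merger): bungubute → bongobote
  rule 2 (vowel merger): bongobote → bongoboti
  rule 3 (pre-nasal raising): bongoboti → bungoboti
  rule 4: no change — bungoboti
  rule 5 (unconditioned shift): bungoboti → vungovoti
  ⇒ Dodore vungovoti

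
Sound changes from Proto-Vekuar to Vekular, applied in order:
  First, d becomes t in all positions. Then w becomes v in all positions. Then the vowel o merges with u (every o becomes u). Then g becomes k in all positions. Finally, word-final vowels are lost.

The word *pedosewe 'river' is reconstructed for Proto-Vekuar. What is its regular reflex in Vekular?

petusev

Vekular: *pedosewe
  pedosewe → petosewe   [unconditioned shift]
  petosewe → petoseve   [unconditioned shift]
  petoseve → petuseve   [vowel merger]
  petuseve (rule 4 does not apply)
  petuseve → petusev   [apocope]
  giving Vekular petusev.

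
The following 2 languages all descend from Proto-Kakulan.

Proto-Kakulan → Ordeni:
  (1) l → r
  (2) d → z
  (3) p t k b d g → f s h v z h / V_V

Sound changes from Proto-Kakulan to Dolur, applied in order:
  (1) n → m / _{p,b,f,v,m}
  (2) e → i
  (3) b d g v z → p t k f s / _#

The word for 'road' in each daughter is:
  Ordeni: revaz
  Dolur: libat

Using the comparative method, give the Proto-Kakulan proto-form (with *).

Position 2: Ordeni has e, Dolur has i. Ordeni preserves e here (none of its changes turn any other segment into e), so the proto-segment is *e.
Position 1: Ordeni has r, Dolur has l. Dolur preserves l here (none of its changes turn any other segment into l), so the proto-segment is *l.
Position 5: Ordeni has z, Dolur has t. Taking the neighbouring segments as reconstructed: Ordeni z could go back to *d or *z; Dolur t could go back to *t or *d — the one source consistent with every daughter is *d.
This points to *lebad. Verify forward in each daughter:
Ordeni: *lebad > rebad > rebaz > revaz  (by unconditioned shift, unconditioned shift, intervocalic lenition)
Dolur: start from *lebad.
  rule 1: no change — lebad
  rule 2 (vowel merger): lebad → libad
  rule 3 (final devoicing): libad → libat
  ⇒ Dolur libat
*lebad is the unique common source.

*lebad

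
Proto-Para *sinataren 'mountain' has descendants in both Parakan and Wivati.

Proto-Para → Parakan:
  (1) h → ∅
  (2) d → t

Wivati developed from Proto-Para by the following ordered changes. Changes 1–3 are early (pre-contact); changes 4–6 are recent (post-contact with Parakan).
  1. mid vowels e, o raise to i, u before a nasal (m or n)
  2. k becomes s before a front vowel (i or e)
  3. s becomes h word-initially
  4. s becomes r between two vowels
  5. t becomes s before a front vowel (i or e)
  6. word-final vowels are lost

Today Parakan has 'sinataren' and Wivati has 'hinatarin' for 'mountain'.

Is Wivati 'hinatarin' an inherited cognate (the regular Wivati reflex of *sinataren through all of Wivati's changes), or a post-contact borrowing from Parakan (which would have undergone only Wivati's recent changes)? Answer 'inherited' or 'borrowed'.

inherited

If inherited, *sinataren would pass through all of Wivati's changes:
Wivati: *sinataren > sinatarin > hinatarin  (by pre-nasal raising, debuccalisation)
If borrowed from Parakan 'sinataren' after the early changes, it would undergo only the recent ones:
  rule 4 (rhotacism): no change (sinataren)
  rule 5 (palatalisation): no change (sinataren)
  rule 6 (apocope): no change (sinataren)
  ⇒ as a loan: sinataren
Wivati 'hinatarin' matches the inherited outcome exactly, so it is an inherited cognate, not a loan.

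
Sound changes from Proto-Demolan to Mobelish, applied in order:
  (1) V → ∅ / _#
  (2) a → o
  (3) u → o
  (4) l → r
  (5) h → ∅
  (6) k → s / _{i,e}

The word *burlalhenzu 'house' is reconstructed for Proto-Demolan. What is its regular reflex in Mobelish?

borrorenz

Mobelish: start from *burlalhenzu.
  rule 1 (apocope): burlalhenzu → burlalhenz
  rule 2 (vowel merger): burlalhenz → burlolhenz
  rule 3 (vowel merger): burlolhenz → borlolhenz
  rule 4 (unconditioned shift): borlolhenz → borrorhenz
  rule 5 (h-loss): borrorhenz → borrorenz
  rule 6: no change — borrorenz
  ⇒ Mobelish borrorenz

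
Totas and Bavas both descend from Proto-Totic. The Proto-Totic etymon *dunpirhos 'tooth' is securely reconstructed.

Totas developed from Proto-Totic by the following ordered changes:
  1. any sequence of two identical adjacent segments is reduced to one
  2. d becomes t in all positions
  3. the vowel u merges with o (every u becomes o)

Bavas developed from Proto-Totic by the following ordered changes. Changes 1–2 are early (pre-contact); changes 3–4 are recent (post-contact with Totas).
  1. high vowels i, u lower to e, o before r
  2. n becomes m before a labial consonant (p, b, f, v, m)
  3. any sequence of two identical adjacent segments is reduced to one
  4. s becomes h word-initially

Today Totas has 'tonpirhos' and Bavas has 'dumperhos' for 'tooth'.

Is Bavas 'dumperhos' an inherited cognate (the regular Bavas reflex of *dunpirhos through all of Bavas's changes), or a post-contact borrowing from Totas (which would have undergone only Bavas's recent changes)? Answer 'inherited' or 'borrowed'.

inherited

If inherited, *dunpirhos would pass through all of Bavas's changes:
Bavas: *dunpirhos
  dunpirhos → dunperhos   [pre-rhotic lowering]
  dunperhos → dumperhos   [nasal place assimilation]
  dumperhos (rule 3 does not apply)
  dumperhos (rule 4 does not apply)
  giving Bavas dumperhos.
If borrowed from Totas 'tonpirhos' after the early changes, it would undergo only the recent ones:
  rule 3 (degemination): no change (tonpirhos)
  rule 4 (debuccalisation): no change (tonpirhos)
  ⇒ as a loan: tonpirhos
Bavas 'dumperhos' matches the inherited outcome exactly, so it is an inherited cognate, not a loan.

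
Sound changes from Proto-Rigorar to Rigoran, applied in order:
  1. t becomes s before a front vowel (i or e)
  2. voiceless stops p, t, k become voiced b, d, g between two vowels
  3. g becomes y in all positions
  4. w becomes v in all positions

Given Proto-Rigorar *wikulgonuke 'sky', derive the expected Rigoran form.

viyulyonuye

Rigoran: *wikulgonuke > wigulgonuge > wiyulyonuye > viyulyonuye  (by intervocalic voicing, unconditioned shift, unconditioned shift)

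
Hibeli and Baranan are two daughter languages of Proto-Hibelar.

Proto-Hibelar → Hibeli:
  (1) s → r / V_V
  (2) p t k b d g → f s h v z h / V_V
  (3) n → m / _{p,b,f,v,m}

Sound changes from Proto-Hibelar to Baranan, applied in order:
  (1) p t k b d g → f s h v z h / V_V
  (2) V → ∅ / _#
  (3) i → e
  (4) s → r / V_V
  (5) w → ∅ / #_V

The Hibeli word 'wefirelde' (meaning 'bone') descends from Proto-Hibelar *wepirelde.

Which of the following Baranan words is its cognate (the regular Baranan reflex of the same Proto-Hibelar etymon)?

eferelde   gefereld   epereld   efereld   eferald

Baranan: *wepirelde
  wepirelde → wefirelde   [intervocalic lenition]
  wefirelde → wefireld   [apocope]
  wefireld → wefereld   [vowel merger]
  wefereld (rule 4 does not apply)
  wefereld → efereld   [glide loss]
  giving Baranan efereld.

efereld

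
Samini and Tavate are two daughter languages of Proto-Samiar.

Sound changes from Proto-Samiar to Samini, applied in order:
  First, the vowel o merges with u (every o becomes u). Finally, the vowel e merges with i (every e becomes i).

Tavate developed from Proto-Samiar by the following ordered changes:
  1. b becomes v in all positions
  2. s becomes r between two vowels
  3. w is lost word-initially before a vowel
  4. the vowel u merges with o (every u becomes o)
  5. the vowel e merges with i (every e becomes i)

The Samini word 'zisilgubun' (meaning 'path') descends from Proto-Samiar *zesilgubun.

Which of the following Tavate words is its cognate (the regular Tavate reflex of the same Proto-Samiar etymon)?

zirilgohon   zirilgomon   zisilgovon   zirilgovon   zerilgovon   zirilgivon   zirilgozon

zirilgovon

Tavate: start from *zesilgubun.
  rule 1 (unconditioned shift): zesilgubun → zesilguvun
  rule 2 (rhotacism): zesilguvun → zerilguvun
  rule 3: no change — zerilguvun
  rule 4 (vowel merger): zerilguvun → zerilgovon
  rule 5 (vowel merger): zerilgovon → zirilgovon
  ⇒ Tavate zirilgovon
Only 'zirilgovon' matches the regular Tavate development of *zesilgubun.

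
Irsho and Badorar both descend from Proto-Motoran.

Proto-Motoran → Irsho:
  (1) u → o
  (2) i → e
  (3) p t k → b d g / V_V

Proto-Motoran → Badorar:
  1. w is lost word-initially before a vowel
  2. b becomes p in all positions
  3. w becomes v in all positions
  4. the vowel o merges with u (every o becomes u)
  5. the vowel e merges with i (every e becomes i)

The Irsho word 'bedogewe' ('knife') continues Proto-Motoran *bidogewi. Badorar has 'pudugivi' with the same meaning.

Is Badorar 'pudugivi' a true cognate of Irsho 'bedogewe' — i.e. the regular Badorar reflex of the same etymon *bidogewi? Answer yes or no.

no

Derive the expected Badorar reflex of *bidogewi:
Badorar: *bidogewi > pidogewi > pidogevi > pidugevi > pidugivi  (by unconditioned shift, unconditioned shift, vowel merger, vowel merger)
The regular Badorar reflex would be 'pidugivi', but the attested form is 'pudugivi'. The correspondence is irregular, so they are not cognates (the Badorar form has a different source).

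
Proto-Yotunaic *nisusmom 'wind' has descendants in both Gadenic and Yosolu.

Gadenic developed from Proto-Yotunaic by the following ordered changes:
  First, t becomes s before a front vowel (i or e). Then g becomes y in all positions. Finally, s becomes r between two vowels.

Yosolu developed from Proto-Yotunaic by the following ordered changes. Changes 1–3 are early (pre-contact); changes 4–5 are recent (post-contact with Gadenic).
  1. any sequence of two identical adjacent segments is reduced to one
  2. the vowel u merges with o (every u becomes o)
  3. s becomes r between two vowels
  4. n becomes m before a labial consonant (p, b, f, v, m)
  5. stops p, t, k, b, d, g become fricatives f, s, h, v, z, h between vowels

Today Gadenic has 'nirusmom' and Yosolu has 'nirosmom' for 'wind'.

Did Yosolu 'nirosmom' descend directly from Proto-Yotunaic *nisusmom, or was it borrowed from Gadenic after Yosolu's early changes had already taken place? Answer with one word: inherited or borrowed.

If inherited, *nisusmom would pass through all of Yosolu's changes:
Yosolu: *nisusmom > nisosmom > nirosmom  (by vowel merger, rhotacism)
If borrowed from Gadenic 'nirusmom' after the early changes, it would undergo only the recent ones:
  rule 4 (nasal place assimilation): no change (nirusmom)
  rule 5 (intervocalic lenition): no change (nirusmom)
  ⇒ as a loan: nirusmom
Yosolu 'nirosmom' matches the inherited outcome exactly, so it is an inherited cognate, not a loan.

inherited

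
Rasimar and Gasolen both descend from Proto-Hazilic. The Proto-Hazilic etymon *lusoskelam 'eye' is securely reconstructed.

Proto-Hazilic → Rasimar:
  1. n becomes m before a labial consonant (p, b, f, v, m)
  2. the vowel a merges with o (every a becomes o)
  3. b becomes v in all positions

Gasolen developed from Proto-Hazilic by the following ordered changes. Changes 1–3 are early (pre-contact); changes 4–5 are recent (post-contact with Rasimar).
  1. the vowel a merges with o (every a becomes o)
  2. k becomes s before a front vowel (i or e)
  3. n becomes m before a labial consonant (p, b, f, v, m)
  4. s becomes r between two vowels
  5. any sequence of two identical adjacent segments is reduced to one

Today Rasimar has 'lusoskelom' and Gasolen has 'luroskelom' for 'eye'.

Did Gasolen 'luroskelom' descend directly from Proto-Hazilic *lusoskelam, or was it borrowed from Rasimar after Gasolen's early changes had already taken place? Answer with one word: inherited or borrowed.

borrowed

If inherited, *lusoskelam would pass through all of Gasolen's changes:
Gasolen: start from *lusoskelam.
  rule 1 (vowel merger): lusoskelam → lusoskelom
  rule 2 (palatalisation): lusoskelom → lusosselom
  rule 3: no change — lusosselom
  rule 4 (rhotacism): lusosselom → lurosselom
  rule 5 (degemination): lurosselom → luroselom
  ⇒ Gasolen luroselom
If borrowed from Rasimar 'lusoskelom' after the early changes, it would undergo only the recent ones:
  rule 4 (rhotacism): lusoskelom → luroskelom
  rule 5 (degemination): no change (luroskelom)
  ⇒ as a loan: luroskelom
Gasolen 'luroskelom' matches the loan outcome 'luroskelom', not the inherited 'luroselom' — it skipped the early Gasolen changes, so it was borrowed from Rasimar.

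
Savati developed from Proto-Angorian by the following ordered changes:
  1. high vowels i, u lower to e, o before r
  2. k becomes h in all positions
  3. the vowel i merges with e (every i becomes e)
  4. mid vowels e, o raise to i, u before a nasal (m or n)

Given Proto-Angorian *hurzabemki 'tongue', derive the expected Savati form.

horzabimhe

Savati: start from *hurzabemki.
  rule 1 (pre-rhotic lowering): hurzabemki → horzabemki
  rule 2 (unconditioned shift): horzabemki → horzabemhi
  rule 3 (vowel merger): horzabemhi → horzabemhe
  rule 4 (pre-nasal raising): horzabemhe → horzabimhe
  ⇒ Savati horzabimhe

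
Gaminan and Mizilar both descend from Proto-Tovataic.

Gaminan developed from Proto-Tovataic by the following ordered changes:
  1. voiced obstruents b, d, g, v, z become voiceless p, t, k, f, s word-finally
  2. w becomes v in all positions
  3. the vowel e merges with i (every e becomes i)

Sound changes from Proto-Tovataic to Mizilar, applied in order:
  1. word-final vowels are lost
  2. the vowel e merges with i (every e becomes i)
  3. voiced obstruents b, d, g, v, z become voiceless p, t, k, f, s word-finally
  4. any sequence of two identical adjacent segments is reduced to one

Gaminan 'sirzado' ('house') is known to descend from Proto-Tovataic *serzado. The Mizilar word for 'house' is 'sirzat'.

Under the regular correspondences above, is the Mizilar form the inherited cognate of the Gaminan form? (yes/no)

yes

Derive the expected Mizilar reflex of *serzado:
Mizilar: start from *serzado.
  rule 1 (apocope): serzado → serzad
  rule 2 (vowel merger): serzad → sirzad
  rule 3 (final devoicing): sirzad → sirzat
  rule 4: no change — sirzat
  ⇒ Mizilar sirzat
Mizilar 'sirzat' matches the regular reflex exactly, so the pair is cognate.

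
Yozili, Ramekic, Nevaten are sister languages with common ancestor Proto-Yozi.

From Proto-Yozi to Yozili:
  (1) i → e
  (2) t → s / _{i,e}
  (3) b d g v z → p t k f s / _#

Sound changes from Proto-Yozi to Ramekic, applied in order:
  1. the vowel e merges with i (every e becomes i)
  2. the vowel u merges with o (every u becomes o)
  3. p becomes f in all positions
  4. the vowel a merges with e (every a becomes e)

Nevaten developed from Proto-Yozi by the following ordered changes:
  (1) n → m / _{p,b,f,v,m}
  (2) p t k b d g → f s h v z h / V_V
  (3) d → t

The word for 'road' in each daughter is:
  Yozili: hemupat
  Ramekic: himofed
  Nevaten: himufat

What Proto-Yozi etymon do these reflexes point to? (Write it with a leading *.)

*himupad

Position 2: Yozili has e, Ramekic has i, Nevaten has i. Nevaten preserves i here (none of its changes turn any other segment into i), so the proto-segment is *i.
Position 6: Yozili has a, Ramekic has e, Nevaten has a. Yozili preserves a here (none of its changes turn any other segment into a), so the proto-segment is *a.
This points to *himupad. Verify forward in each daughter:
Yozili: start from *himupad.
  rule 1 (vowel merger): himupad → hemupad
  rule 2: no change — hemupad
  rule 3 (final devoicing): hemupad → hemupat
  ⇒ Yozili hemupat
Ramekic: start from *himupad.
  rule 1: no change — himupad
  rule 2 (vowel merger): himupad → himopad
  rule 3 (unconditioned shift): himopad → himofad
  rule 4 (vowel merger): himofad → himofed
  ⇒ Ramekic himofed
Nevaten: *himupad > himufad > himufat  (by intervocalic lenition, unconditioned shift)
*himupad is the unique common source.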